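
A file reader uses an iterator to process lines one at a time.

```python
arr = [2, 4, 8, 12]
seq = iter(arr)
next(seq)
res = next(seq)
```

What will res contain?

Step 1: Create iterator over [2, 4, 8, 12].
Step 2: next() consumes 2.
Step 3: next() returns 4.
Therefore res = 4.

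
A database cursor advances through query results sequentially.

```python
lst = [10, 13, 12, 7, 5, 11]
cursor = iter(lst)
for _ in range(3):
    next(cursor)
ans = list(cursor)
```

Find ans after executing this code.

Step 1: Create iterator over [10, 13, 12, 7, 5, 11].
Step 2: Advance 3 positions (consuming [10, 13, 12]).
Step 3: list() collects remaining elements: [7, 5, 11].
Therefore ans = [7, 5, 11].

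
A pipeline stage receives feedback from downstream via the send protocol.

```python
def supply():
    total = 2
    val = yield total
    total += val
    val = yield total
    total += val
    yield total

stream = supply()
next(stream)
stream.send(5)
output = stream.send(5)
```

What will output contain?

Step 1: next() -> yield total=2.
Step 2: send(5) -> val=5, total = 2+5 = 7, yield 7.
Step 3: send(5) -> val=5, total = 7+5 = 12, yield 12.
Therefore output = 12.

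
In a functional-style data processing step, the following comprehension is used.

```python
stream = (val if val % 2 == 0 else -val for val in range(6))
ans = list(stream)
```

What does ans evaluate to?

Step 1: For each val in range(6), yield val if even, else -val:
  val=0: even, yield 0
  val=1: odd, yield -1
  val=2: even, yield 2
  val=3: odd, yield -3
  val=4: even, yield 4
  val=5: odd, yield -5
Therefore ans = [0, -1, 2, -3, 4, -5].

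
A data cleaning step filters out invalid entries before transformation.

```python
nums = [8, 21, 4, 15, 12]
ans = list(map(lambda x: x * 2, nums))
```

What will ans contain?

Step 1: Apply lambda x: x * 2 to each element:
  8 -> 16
  21 -> 42
  4 -> 8
  15 -> 30
  12 -> 24
Therefore ans = [16, 42, 8, 30, 24].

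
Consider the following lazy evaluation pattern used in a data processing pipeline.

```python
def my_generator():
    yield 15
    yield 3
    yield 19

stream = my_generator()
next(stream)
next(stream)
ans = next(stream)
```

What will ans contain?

Step 1: my_generator() creates a generator.
Step 2: next(stream) yields 15 (consumed and discarded).
Step 3: next(stream) yields 3 (consumed and discarded).
Step 4: next(stream) yields 19, assigned to ans.
Therefore ans = 19.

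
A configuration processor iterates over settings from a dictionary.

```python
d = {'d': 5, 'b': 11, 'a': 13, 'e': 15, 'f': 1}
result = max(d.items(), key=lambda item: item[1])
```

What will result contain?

Step 1: Find item with maximum value:
  ('d', 5)
  ('b', 11)
  ('a', 13)
  ('e', 15)
  ('f', 1)
Step 2: Maximum value is 15 at key 'e'.
Therefore result = ('e', 15).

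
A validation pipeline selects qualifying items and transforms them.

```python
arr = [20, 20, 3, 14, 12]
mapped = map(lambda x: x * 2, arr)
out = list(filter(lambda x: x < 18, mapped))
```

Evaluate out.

Step 1: Map x * 2:
  20 -> 40
  20 -> 40
  3 -> 6
  14 -> 28
  12 -> 24
Step 2: Filter for < 18:
  40: removed
  40: removed
  6: kept
  28: removed
  24: removed
Therefore out = [6].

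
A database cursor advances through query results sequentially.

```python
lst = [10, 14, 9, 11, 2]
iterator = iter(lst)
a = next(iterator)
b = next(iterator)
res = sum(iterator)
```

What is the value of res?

Step 1: Create iterator over [10, 14, 9, 11, 2].
Step 2: a = next() = 10, b = next() = 14.
Step 3: sum() of remaining [9, 11, 2] = 22.
Therefore res = 22.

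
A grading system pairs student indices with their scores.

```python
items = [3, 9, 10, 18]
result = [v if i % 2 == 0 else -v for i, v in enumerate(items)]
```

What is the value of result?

Step 1: For each (i, v), keep v if i is even, negate if odd:
  i=0 (even): keep 3
  i=1 (odd): negate to -9
  i=2 (even): keep 10
  i=3 (odd): negate to -18
Therefore result = [3, -9, 10, -18].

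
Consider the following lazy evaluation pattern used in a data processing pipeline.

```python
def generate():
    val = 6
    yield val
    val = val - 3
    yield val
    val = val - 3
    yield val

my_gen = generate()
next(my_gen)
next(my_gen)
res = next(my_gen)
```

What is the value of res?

Step 1: Trace through generator execution:
  Yield 1: val starts at 6, yield 6
  Yield 2: val = 6 - 3 = 3, yield 3
  Yield 3: val = 3 - 3 = 0, yield 0
Step 2: First next() gets 6, second next() gets the second value, third next() yields 0.
Therefore res = 0.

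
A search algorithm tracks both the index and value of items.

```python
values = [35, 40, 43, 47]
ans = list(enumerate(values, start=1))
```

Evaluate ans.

Step 1: enumerate with start=1:
  (1, 35)
  (2, 40)
  (3, 43)
  (4, 47)
Therefore ans = [(1, 35), (2, 40), (3, 43), (4, 47)].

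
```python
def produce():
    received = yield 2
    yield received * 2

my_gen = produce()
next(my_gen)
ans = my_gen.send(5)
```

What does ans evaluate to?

Step 1: next(my_gen) advances to first yield, producing 2.
Step 2: send(5) resumes, received = 5.
Step 3: yield received * 2 = 5 * 2 = 10.
Therefore ans = 10.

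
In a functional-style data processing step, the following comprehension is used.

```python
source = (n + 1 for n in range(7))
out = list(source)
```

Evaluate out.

Step 1: For each n in range(7), compute n+1:
  n=0: 0+1 = 1
  n=1: 1+1 = 2
  n=2: 2+1 = 3
  n=3: 3+1 = 4
  n=4: 4+1 = 5
  n=5: 5+1 = 6
  n=6: 6+1 = 7
Therefore out = [1, 2, 3, 4, 5, 6, 7].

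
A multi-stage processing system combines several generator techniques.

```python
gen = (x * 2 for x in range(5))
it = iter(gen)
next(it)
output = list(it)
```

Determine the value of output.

Step 1: Generator produces [0, 2, 4, 6, 8].
Step 2: next(it) consumes first element (0).
Step 3: list(it) collects remaining: [2, 4, 6, 8].
Therefore output = [2, 4, 6, 8].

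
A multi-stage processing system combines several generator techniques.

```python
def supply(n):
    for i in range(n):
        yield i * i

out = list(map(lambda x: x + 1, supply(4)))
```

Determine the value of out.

Step 1: supply(4) yields squares: [0, 1, 4, 9].
Step 2: map adds 1 to each: [1, 2, 5, 10].
Therefore out = [1, 2, 5, 10].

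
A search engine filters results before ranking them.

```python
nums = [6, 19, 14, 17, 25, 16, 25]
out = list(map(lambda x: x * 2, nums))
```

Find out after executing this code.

Step 1: Apply lambda x: x * 2 to each element:
  6 -> 12
  19 -> 38
  14 -> 28
  17 -> 34
  25 -> 50
  16 -> 32
  25 -> 50
Therefore out = [12, 38, 28, 34, 50, 32, 50].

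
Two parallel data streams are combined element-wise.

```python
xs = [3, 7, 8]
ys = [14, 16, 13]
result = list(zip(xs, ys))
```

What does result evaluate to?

Step 1: zip pairs elements at same index:
  Index 0: (3, 14)
  Index 1: (7, 16)
  Index 2: (8, 13)
Therefore result = [(3, 14), (7, 16), (8, 13)].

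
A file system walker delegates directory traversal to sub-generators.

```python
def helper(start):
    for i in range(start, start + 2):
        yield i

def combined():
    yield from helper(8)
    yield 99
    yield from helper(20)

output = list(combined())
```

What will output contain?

Step 1: combined() delegates to helper(8):
  yield 8
  yield 9
Step 2: yield 99
Step 3: Delegates to helper(20):
  yield 20
  yield 21
Therefore output = [8, 9, 99, 20, 21].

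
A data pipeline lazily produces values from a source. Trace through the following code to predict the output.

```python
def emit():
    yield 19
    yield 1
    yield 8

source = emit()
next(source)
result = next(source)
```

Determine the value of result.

Step 1: emit() creates a generator.
Step 2: next(source) yields 19 (consumed and discarded).
Step 3: next(source) yields 1, assigned to result.
Therefore result = 1.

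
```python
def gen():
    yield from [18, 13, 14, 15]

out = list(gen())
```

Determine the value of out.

Step 1: yield from delegates to the iterable, yielding each element.
Step 2: Collected values: [18, 13, 14, 15].
Therefore out = [18, 13, 14, 15].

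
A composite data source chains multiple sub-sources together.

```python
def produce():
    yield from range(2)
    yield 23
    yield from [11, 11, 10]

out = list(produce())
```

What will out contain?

Step 1: Trace yields in order:
  yield 0
  yield 1
  yield 23
  yield 11
  yield 11
  yield 10
Therefore out = [0, 1, 23, 11, 11, 10].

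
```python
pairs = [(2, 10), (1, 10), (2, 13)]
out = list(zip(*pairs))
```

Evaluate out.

Step 1: zip(*pairs) transposes: unzips [(2, 10), (1, 10), (2, 13)] into separate sequences.
Step 2: First elements: (2, 1, 2), second elements: (10, 10, 13).
Therefore out = [(2, 1, 2), (10, 10, 13)].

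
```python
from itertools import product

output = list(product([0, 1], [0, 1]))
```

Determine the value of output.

Step 1: product([0, 1], [0, 1]) gives all pairs:
  (0, 0)
  (0, 1)
  (1, 0)
  (1, 1)
Therefore output = [(0, 0), (0, 1), (1, 0), (1, 1)].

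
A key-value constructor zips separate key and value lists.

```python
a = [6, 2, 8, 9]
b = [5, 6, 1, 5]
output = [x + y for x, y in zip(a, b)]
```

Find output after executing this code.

Step 1: Add corresponding elements:
  6 + 5 = 11
  2 + 6 = 8
  8 + 1 = 9
  9 + 5 = 14
Therefore output = [11, 8, 9, 14].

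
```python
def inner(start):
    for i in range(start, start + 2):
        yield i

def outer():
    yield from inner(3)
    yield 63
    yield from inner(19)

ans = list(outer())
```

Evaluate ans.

Step 1: outer() delegates to inner(3):
  yield 3
  yield 4
Step 2: yield 63
Step 3: Delegates to inner(19):
  yield 19
  yield 20
Therefore ans = [3, 4, 63, 19, 20].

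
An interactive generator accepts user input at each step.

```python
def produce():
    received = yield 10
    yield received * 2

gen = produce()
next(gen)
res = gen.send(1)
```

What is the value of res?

Step 1: next(gen) advances to first yield, producing 10.
Step 2: send(1) resumes, received = 1.
Step 3: yield received * 2 = 1 * 2 = 2.
Therefore res = 2.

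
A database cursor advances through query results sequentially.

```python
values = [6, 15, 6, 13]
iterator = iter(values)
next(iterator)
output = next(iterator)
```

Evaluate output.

Step 1: Create iterator over [6, 15, 6, 13].
Step 2: next() consumes 6.
Step 3: next() returns 15.
Therefore output = 15.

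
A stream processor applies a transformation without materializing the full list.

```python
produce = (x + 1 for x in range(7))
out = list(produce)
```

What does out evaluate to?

Step 1: For each x in range(7), compute x+1:
  x=0: 0+1 = 1
  x=1: 1+1 = 2
  x=2: 2+1 = 3
  x=3: 3+1 = 4
  x=4: 4+1 = 5
  x=5: 5+1 = 6
  x=6: 6+1 = 7
Therefore out = [1, 2, 3, 4, 5, 6, 7].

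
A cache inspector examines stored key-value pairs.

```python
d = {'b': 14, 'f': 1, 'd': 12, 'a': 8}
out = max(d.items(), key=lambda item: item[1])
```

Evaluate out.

Step 1: Find item with maximum value:
  ('b', 14)
  ('f', 1)
  ('d', 12)
  ('a', 8)
Step 2: Maximum value is 14 at key 'b'.
Therefore out = ('b', 14).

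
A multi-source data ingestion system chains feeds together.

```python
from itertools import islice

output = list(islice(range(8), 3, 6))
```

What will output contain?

Step 1: islice(range(8), 3, 6) takes elements at indices [3, 6).
Step 2: Elements: [3, 4, 5].
Therefore output = [3, 4, 5].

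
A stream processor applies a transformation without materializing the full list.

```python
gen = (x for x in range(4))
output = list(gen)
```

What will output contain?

Step 1: Generator expression iterates range(4): [0, 1, 2, 3].
Step 2: list() collects all values.
Therefore output = [0, 1, 2, 3].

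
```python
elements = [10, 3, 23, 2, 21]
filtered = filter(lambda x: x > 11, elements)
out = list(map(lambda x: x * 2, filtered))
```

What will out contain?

Step 1: Filter elements for elements > 11:
  10: removed
  3: removed
  23: kept
  2: removed
  21: kept
Step 2: Map x * 2 on filtered [23, 21]:
  23 -> 46
  21 -> 42
Therefore out = [46, 42].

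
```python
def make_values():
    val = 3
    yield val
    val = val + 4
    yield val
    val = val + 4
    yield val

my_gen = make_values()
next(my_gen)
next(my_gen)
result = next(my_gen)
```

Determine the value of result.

Step 1: Trace through generator execution:
  Yield 1: val starts at 3, yield 3
  Yield 2: val = 3 + 4 = 7, yield 7
  Yield 3: val = 7 + 4 = 11, yield 11
Step 2: First next() gets 3, second next() gets the second value, third next() yields 11.
Therefore result = 11.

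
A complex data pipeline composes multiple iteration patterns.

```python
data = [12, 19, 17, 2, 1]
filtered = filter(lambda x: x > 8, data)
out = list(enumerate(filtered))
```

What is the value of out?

Step 1: Filter [12, 19, 17, 2, 1] for > 8: [12, 19, 17].
Step 2: enumerate re-indexes from 0: [(0, 12), (1, 19), (2, 17)].
Therefore out = [(0, 12), (1, 19), (2, 17)].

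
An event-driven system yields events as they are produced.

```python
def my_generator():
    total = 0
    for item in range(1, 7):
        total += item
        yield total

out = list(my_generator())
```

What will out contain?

Step 1: Generator accumulates running sum:
  item=1: total = 1, yield 1
  item=2: total = 3, yield 3
  item=3: total = 6, yield 6
  item=4: total = 10, yield 10
  item=5: total = 15, yield 15
  item=6: total = 21, yield 21
Therefore out = [1, 3, 6, 10, 15, 21].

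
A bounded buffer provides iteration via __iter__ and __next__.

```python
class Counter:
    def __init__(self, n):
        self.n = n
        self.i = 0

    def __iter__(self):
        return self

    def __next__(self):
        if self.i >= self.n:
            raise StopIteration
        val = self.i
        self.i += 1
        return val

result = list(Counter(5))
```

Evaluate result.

Step 1: Counter(5) creates an iterator counting 0 to 4.
Step 2: list() consumes all values: [0, 1, 2, 3, 4].
Therefore result = [0, 1, 2, 3, 4].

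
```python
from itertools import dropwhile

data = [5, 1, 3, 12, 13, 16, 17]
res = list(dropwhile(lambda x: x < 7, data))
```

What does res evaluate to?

Step 1: dropwhile drops elements while < 7:
  5 < 7: dropped
  1 < 7: dropped
  3 < 7: dropped
  12: kept (dropping stopped)
Step 2: Remaining elements kept regardless of condition.
Therefore res = [12, 13, 16, 17].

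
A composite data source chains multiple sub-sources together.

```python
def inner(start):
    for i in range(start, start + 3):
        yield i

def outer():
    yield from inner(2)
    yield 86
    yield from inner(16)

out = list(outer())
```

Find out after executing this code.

Step 1: outer() delegates to inner(2):
  yield 2
  yield 3
  yield 4
Step 2: yield 86
Step 3: Delegates to inner(16):
  yield 16
  yield 17
  yield 18
Therefore out = [2, 3, 4, 86, 16, 17, 18].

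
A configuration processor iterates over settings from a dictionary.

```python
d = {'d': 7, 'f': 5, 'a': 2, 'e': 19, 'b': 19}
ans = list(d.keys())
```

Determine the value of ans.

Step 1: d.keys() returns the dictionary keys in insertion order.
Therefore ans = ['d', 'f', 'a', 'e', 'b'].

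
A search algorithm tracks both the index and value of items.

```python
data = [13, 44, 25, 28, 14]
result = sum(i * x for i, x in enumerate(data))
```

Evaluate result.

Step 1: Compute i * x for each (i, x) in enumerate([13, 44, 25, 28, 14]):
  i=0, x=13: 0*13 = 0
  i=1, x=44: 1*44 = 44
  i=2, x=25: 2*25 = 50
  i=3, x=28: 3*28 = 84
  i=4, x=14: 4*14 = 56
Step 2: sum = 0 + 44 + 50 + 84 + 56 = 234.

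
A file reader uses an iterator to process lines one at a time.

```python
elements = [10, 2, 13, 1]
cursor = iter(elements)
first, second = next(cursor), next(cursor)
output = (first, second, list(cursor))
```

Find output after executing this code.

Step 1: Create iterator over [10, 2, 13, 1].
Step 2: first = 10, second = 2.
Step 3: Remaining elements: [13, 1].
Therefore output = (10, 2, [13, 1]).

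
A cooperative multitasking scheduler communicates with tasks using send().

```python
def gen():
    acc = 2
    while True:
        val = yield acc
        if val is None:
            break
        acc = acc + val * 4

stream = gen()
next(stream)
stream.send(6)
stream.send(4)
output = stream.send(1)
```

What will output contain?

Step 1: next() -> yield acc=2.
Step 2: send(6) -> val=6, acc = 2 + 6*4 = 26, yield 26.
Step 3: send(4) -> val=4, acc = 26 + 4*4 = 42, yield 42.
Step 4: send(1) -> val=1, acc = 42 + 1*4 = 46, yield 46.
Therefore output = 46.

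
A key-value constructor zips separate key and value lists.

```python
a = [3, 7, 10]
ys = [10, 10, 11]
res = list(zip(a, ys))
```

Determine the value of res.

Step 1: zip pairs elements at same index:
  Index 0: (3, 10)
  Index 1: (7, 10)
  Index 2: (10, 11)
Therefore res = [(3, 10), (7, 10), (10, 11)].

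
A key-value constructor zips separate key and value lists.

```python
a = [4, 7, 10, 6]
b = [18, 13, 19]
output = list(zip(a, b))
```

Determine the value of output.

Step 1: zip stops at shortest (len(a)=4, len(b)=3):
  Index 0: (4, 18)
  Index 1: (7, 13)
  Index 2: (10, 19)
Step 2: Last element of a (6) has no pair, dropped.
Therefore output = [(4, 18), (7, 13), (10, 19)].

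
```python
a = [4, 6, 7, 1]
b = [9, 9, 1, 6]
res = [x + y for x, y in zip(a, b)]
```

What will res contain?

Step 1: Add corresponding elements:
  4 + 9 = 13
  6 + 9 = 15
  7 + 1 = 8
  1 + 6 = 7
Therefore res = [13, 15, 8, 7].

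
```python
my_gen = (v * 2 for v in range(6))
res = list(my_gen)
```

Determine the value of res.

Step 1: For each v in range(6), compute v*2:
  v=0: 0*2 = 0
  v=1: 1*2 = 2
  v=2: 2*2 = 4
  v=3: 3*2 = 6
  v=4: 4*2 = 8
  v=5: 5*2 = 10
Therefore res = [0, 2, 4, 6, 8, 10].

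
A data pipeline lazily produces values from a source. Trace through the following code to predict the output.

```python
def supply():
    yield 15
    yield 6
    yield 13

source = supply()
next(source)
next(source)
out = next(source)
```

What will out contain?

Step 1: supply() creates a generator.
Step 2: next(source) yields 15 (consumed and discarded).
Step 3: next(source) yields 6 (consumed and discarded).
Step 4: next(source) yields 13, assigned to out.
Therefore out = 13.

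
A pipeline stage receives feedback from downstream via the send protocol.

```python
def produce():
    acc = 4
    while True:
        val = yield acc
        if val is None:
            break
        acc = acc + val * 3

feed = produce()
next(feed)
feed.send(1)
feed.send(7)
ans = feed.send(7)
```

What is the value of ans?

Step 1: next() -> yield acc=4.
Step 2: send(1) -> val=1, acc = 4 + 1*3 = 7, yield 7.
Step 3: send(7) -> val=7, acc = 7 + 7*3 = 28, yield 28.
Step 4: send(7) -> val=7, acc = 28 + 7*3 = 49, yield 49.
Therefore ans = 49.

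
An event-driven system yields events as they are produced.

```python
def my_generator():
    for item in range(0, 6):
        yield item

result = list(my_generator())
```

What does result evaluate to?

Step 1: The generator yields each value from range(0, 6).
Step 2: list() consumes all yields: [0, 1, 2, 3, 4, 5].
Therefore result = [0, 1, 2, 3, 4, 5].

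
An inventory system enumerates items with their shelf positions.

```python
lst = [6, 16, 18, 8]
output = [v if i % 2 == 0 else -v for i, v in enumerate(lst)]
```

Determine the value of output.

Step 1: For each (i, v), keep v if i is even, negate if odd:
  i=0 (even): keep 6
  i=1 (odd): negate to -16
  i=2 (even): keep 18
  i=3 (odd): negate to -8
Therefore output = [6, -16, 18, -8].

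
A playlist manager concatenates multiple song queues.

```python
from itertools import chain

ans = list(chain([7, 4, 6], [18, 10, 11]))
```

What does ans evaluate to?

Step 1: chain() concatenates iterables: [7, 4, 6] + [18, 10, 11].
Therefore ans = [7, 4, 6, 18, 10, 11].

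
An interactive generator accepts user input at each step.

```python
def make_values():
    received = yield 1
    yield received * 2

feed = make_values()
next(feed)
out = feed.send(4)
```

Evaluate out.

Step 1: next(feed) advances to first yield, producing 1.
Step 2: send(4) resumes, received = 4.
Step 3: yield received * 2 = 4 * 2 = 8.
Therefore out = 8.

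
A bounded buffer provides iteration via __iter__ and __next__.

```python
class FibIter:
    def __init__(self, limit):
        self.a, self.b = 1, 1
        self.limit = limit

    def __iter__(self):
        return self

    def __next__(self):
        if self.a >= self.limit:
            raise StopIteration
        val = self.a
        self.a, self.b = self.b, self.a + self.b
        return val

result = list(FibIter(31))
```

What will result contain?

Step 1: Fibonacci-like sequence (a=1, b=1) until >= 31:
  Yield 1, then a,b = 1,2
  Yield 1, then a,b = 2,3
  Yield 2, then a,b = 3,5
  Yield 3, then a,b = 5,8
  Yield 5, then a,b = 8,13
  Yield 8, then a,b = 13,21
  Yield 13, then a,b = 21,34
  Yield 21, then a,b = 34,55
Step 2: 34 >= 31, stop.
Therefore result = [1, 1, 2, 3, 5, 8, 13, 21].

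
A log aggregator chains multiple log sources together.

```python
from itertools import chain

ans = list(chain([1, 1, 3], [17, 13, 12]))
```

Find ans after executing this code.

Step 1: chain() concatenates iterables: [1, 1, 3] + [17, 13, 12].
Therefore ans = [1, 1, 3, 17, 13, 12].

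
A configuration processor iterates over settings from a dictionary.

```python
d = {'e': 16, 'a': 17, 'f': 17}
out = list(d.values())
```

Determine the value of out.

Step 1: d.values() returns the dictionary values in insertion order.
Therefore out = [16, 17, 17].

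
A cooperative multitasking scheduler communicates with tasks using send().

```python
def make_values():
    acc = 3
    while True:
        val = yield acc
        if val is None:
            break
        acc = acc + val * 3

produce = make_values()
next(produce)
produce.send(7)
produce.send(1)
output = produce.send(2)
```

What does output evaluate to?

Step 1: next() -> yield acc=3.
Step 2: send(7) -> val=7, acc = 3 + 7*3 = 24, yield 24.
Step 3: send(1) -> val=1, acc = 24 + 1*3 = 27, yield 27.
Step 4: send(2) -> val=2, acc = 27 + 2*3 = 33, yield 33.
Therefore output = 33.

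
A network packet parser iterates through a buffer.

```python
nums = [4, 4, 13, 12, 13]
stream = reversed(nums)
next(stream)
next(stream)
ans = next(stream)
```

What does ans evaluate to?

Step 1: reversed([4, 4, 13, 12, 13]) gives iterator: [13, 12, 13, 4, 4].
Step 2: First next() = 13, second next() = 12.
Step 3: Third next() = 13.
Therefore ans = 13.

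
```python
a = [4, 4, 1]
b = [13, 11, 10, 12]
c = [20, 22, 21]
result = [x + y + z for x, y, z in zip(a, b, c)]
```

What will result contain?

Step 1: zip three lists (truncates to shortest, len=3):
  4 + 13 + 20 = 37
  4 + 11 + 22 = 37
  1 + 10 + 21 = 32
Therefore result = [37, 37, 32].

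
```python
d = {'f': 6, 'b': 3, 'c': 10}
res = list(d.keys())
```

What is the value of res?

Step 1: d.keys() returns the dictionary keys in insertion order.
Therefore res = ['f', 'b', 'c'].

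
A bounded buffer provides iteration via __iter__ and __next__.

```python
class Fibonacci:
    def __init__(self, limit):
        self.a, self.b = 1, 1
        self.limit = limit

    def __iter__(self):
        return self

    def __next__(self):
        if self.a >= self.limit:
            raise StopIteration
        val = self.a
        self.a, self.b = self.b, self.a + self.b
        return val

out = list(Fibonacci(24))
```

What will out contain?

Step 1: Fibonacci-like sequence (a=1, b=1) until >= 24:
  Yield 1, then a,b = 1,2
  Yield 1, then a,b = 2,3
  Yield 2, then a,b = 3,5
  Yield 3, then a,b = 5,8
  Yield 5, then a,b = 8,13
  Yield 8, then a,b = 13,21
  Yield 13, then a,b = 21,34
  Yield 21, then a,b = 34,55
Step 2: 34 >= 24, stop.
Therefore out = [1, 1, 2, 3, 5, 8, 13, 21].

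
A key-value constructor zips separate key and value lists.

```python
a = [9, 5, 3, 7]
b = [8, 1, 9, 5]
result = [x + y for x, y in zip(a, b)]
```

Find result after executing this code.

Step 1: Add corresponding elements:
  9 + 8 = 17
  5 + 1 = 6
  3 + 9 = 12
  7 + 5 = 12
Therefore result = [17, 6, 12, 12].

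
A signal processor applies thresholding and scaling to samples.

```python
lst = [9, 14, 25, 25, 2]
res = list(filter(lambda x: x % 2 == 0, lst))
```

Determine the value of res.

Step 1: Filter elements divisible by 2:
  9 % 2 = 1: removed
  14 % 2 = 0: kept
  25 % 2 = 1: removed
  25 % 2 = 1: removed
  2 % 2 = 0: kept
Therefore res = [14, 2].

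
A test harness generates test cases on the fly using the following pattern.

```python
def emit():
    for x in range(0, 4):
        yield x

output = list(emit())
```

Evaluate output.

Step 1: The generator yields each value from range(0, 4).
Step 2: list() consumes all yields: [0, 1, 2, 3].
Therefore output = [0, 1, 2, 3].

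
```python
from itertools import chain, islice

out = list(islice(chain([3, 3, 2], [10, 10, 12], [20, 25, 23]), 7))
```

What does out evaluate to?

Step 1: chain([3, 3, 2], [10, 10, 12], [20, 25, 23]) = [3, 3, 2, 10, 10, 12, 20, 25, 23].
Step 2: islice takes first 7 elements: [3, 3, 2, 10, 10, 12, 20].
Therefore out = [3, 3, 2, 10, 10, 12, 20].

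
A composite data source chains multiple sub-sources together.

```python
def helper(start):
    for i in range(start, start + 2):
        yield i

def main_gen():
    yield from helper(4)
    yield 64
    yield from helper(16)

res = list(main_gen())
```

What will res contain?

Step 1: main_gen() delegates to helper(4):
  yield 4
  yield 5
Step 2: yield 64
Step 3: Delegates to helper(16):
  yield 16
  yield 17
Therefore res = [4, 5, 64, 16, 17].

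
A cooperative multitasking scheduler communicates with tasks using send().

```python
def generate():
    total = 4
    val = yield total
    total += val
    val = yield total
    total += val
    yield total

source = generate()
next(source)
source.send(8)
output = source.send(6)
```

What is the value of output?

Step 1: next() -> yield total=4.
Step 2: send(8) -> val=8, total = 4+8 = 12, yield 12.
Step 3: send(6) -> val=6, total = 12+6 = 18, yield 18.
Therefore output = 18.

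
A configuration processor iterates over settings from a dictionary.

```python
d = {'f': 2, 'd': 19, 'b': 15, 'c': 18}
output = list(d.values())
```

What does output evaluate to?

Step 1: d.values() returns the dictionary values in insertion order.
Therefore output = [2, 19, 15, 18].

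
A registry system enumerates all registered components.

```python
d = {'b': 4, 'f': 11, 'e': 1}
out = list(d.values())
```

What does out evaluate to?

Step 1: d.values() returns the dictionary values in insertion order.
Therefore out = [4, 11, 1].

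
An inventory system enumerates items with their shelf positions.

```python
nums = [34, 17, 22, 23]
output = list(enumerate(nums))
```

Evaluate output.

Step 1: enumerate pairs each element with its index:
  (0, 34)
  (1, 17)
  (2, 22)
  (3, 23)
Therefore output = [(0, 34), (1, 17), (2, 22), (3, 23)].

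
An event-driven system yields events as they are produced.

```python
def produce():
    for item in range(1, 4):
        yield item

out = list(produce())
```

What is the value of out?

Step 1: The generator yields each value from range(1, 4).
Step 2: list() consumes all yields: [1, 2, 3].
Therefore out = [1, 2, 3].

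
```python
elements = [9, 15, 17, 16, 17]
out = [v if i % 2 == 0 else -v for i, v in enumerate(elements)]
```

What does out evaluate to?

Step 1: For each (i, v), keep v if i is even, negate if odd:
  i=0 (even): keep 9
  i=1 (odd): negate to -15
  i=2 (even): keep 17
  i=3 (odd): negate to -16
  i=4 (even): keep 17
Therefore out = [9, -15, 17, -16, 17].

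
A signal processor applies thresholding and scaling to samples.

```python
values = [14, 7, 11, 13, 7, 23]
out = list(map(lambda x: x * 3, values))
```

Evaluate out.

Step 1: Apply lambda x: x * 3 to each element:
  14 -> 42
  7 -> 21
  11 -> 33
  13 -> 39
  7 -> 21
  23 -> 69
Therefore out = [42, 21, 33, 39, 21, 69].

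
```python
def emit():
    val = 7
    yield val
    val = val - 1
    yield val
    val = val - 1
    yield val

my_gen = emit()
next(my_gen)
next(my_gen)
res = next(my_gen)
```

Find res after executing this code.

Step 1: Trace through generator execution:
  Yield 1: val starts at 7, yield 7
  Yield 2: val = 7 - 1 = 6, yield 6
  Yield 3: val = 6 - 1 = 5, yield 5
Step 2: First next() gets 7, second next() gets the second value, third next() yields 5.
Therefore res = 5.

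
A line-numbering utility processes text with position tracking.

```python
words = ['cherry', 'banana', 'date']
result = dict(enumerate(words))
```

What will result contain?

Step 1: enumerate pairs indices with words:
  0 -> 'cherry'
  1 -> 'banana'
  2 -> 'date'
Therefore result = {0: 'cherry', 1: 'banana', 2: 'date'}.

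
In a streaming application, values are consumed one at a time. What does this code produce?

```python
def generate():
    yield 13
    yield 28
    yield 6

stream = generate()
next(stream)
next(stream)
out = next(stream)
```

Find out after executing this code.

Step 1: generate() creates a generator.
Step 2: next(stream) yields 13 (consumed and discarded).
Step 3: next(stream) yields 28 (consumed and discarded).
Step 4: next(stream) yields 6, assigned to out.
Therefore out = 6.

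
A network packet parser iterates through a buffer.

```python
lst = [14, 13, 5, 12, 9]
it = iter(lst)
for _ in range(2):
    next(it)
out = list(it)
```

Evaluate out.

Step 1: Create iterator over [14, 13, 5, 12, 9].
Step 2: Advance 2 positions (consuming [14, 13]).
Step 3: list() collects remaining elements: [5, 12, 9].
Therefore out = [5, 12, 9].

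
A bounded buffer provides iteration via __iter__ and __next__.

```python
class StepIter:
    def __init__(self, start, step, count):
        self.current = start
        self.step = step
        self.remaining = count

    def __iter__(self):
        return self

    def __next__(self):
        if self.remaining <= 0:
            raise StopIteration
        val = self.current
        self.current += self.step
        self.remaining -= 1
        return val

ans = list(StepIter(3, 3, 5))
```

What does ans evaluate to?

Step 1: StepIter starts at 3, increments by 3, for 5 steps:
  Yield 3, then current += 3
  Yield 6, then current += 3
  Yield 9, then current += 3
  Yield 12, then current += 3
  Yield 15, then current += 3
Therefore ans = [3, 6, 9, 12, 15].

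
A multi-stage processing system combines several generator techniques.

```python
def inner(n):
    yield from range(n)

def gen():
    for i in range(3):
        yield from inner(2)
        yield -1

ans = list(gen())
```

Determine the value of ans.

Step 1: For each i in range(3):
  i=0: yield from inner(2) -> [0, 1], then yield -1
  i=1: yield from inner(2) -> [0, 1], then yield -1
  i=2: yield from inner(2) -> [0, 1], then yield -1
Therefore ans = [0, 1, -1, 0, 1, -1, 0, 1, -1].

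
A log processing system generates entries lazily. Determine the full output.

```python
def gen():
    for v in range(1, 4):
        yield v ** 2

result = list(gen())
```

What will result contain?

Step 1: For each v in range(1, 4), yield v**2:
  v=1: yield 1**2 = 1
  v=2: yield 2**2 = 4
  v=3: yield 3**2 = 9
Therefore result = [1, 4, 9].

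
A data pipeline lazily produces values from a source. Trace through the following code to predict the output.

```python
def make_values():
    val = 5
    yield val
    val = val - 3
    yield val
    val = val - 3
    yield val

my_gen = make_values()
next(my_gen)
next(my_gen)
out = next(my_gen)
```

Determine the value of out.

Step 1: Trace through generator execution:
  Yield 1: val starts at 5, yield 5
  Yield 2: val = 5 - 3 = 2, yield 2
  Yield 3: val = 2 - 3 = -1, yield -1
Step 2: First next() gets 5, second next() gets the second value, third next() yields -1.
Therefore out = -1.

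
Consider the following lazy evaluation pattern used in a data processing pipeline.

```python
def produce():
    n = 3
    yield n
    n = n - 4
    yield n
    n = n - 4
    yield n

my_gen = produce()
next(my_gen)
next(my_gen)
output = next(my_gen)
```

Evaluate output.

Step 1: Trace through generator execution:
  Yield 1: n starts at 3, yield 3
  Yield 2: n = 3 - 4 = -1, yield -1
  Yield 3: n = -1 - 4 = -5, yield -5
Step 2: First next() gets 3, second next() gets the second value, third next() yields -5.
Therefore output = -5.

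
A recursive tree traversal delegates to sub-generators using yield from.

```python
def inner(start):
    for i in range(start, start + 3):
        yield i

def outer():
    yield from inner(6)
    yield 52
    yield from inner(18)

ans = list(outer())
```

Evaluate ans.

Step 1: outer() delegates to inner(6):
  yield 6
  yield 7
  yield 8
Step 2: yield 52
Step 3: Delegates to inner(18):
  yield 18
  yield 19
  yield 20
Therefore ans = [6, 7, 8, 52, 18, 19, 20].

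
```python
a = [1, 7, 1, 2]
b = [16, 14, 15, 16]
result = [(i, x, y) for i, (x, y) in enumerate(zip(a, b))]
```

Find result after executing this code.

Step 1: enumerate(zip(a, b)) gives index with paired elements:
  i=0: (1, 16)
  i=1: (7, 14)
  i=2: (1, 15)
  i=3: (2, 16)
Therefore result = [(0, 1, 16), (1, 7, 14), (2, 1, 15), (3, 2, 16)].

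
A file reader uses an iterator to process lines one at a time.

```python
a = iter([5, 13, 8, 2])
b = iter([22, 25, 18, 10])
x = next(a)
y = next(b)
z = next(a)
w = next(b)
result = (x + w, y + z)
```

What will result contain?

Step 1: a iterates [5, 13, 8, 2], b iterates [22, 25, 18, 10].
Step 2: x = next(a) = 5, y = next(b) = 22.
Step 3: z = next(a) = 13, w = next(b) = 25.
Step 4: result = (5 + 25, 22 + 13) = (30, 35).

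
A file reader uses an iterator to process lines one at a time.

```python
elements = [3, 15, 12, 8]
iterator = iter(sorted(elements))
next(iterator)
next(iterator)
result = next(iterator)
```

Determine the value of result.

Step 1: sorted([3, 15, 12, 8]) = [3, 8, 12, 15].
Step 2: Create iterator and skip 2 elements.
Step 3: next() returns 12.
Therefore result = 12.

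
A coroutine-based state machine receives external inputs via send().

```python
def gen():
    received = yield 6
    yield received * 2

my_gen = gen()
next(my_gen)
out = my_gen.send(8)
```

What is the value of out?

Step 1: next(my_gen) advances to first yield, producing 6.
Step 2: send(8) resumes, received = 8.
Step 3: yield received * 2 = 8 * 2 = 16.
Therefore out = 16.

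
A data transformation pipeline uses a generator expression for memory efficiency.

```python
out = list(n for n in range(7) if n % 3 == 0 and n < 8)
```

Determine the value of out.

Step 1: Filter range(7) where n % 3 == 0 and n < 8:
  n=0: both conditions met, included
  n=1: excluded (1 % 3 != 0)
  n=2: excluded (2 % 3 != 0)
  n=3: both conditions met, included
  n=4: excluded (4 % 3 != 0)
  n=5: excluded (5 % 3 != 0)
  n=6: both conditions met, included
Therefore out = [0, 3, 6].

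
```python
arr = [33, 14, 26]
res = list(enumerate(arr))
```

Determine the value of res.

Step 1: enumerate pairs each element with its index:
  (0, 33)
  (1, 14)
  (2, 26)
Therefore res = [(0, 33), (1, 14), (2, 26)].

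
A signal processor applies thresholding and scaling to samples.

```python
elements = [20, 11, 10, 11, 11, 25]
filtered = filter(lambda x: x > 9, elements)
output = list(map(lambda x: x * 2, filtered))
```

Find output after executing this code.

Step 1: Filter elements for elements > 9:
  20: kept
  11: kept
  10: kept
  11: kept
  11: kept
  25: kept
Step 2: Map x * 2 on filtered [20, 11, 10, 11, 11, 25]:
  20 -> 40
  11 -> 22
  10 -> 20
  11 -> 22
  11 -> 22
  25 -> 50
Therefore output = [40, 22, 20, 22, 22, 50].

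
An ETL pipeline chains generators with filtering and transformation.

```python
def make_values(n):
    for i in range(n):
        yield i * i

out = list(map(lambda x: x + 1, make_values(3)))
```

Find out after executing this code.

Step 1: make_values(3) yields squares: [0, 1, 4].
Step 2: map adds 1 to each: [1, 2, 5].
Therefore out = [1, 2, 5].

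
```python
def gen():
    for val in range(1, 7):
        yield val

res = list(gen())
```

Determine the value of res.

Step 1: The generator yields each value from range(1, 7).
Step 2: list() consumes all yields: [1, 2, 3, 4, 5, 6].
Therefore res = [1, 2, 3, 4, 5, 6].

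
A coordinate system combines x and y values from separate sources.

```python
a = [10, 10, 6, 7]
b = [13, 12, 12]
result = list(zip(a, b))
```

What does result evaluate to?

Step 1: zip stops at shortest (len(a)=4, len(b)=3):
  Index 0: (10, 13)
  Index 1: (10, 12)
  Index 2: (6, 12)
Step 2: Last element of a (7) has no pair, dropped.
Therefore result = [(10, 13), (10, 12), (6, 12)].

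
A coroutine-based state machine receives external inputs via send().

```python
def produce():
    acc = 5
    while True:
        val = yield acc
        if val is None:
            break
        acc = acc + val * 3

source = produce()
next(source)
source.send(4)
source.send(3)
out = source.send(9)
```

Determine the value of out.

Step 1: next() -> yield acc=5.
Step 2: send(4) -> val=4, acc = 5 + 4*3 = 17, yield 17.
Step 3: send(3) -> val=3, acc = 17 + 3*3 = 26, yield 26.
Step 4: send(9) -> val=9, acc = 26 + 9*3 = 53, yield 53.
Therefore out = 53.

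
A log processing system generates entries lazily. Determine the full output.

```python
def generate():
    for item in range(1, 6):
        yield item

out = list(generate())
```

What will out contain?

Step 1: The generator yields each value from range(1, 6).
Step 2: list() consumes all yields: [1, 2, 3, 4, 5].
Therefore out = [1, 2, 3, 4, 5].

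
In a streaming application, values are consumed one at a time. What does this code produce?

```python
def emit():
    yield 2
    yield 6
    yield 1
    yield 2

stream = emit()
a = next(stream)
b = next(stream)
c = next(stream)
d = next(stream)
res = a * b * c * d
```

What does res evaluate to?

Step 1: Create generator and consume all values:
  a = next(stream) = 2
  b = next(stream) = 6
  c = next(stream) = 1
  d = next(stream) = 2
Step 2: res = 2 * 6 * 1 * 2 = 24.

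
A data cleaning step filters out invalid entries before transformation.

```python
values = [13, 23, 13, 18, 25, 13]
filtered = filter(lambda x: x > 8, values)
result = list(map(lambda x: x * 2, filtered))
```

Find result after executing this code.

Step 1: Filter values for elements > 8:
  13: kept
  23: kept
  13: kept
  18: kept
  25: kept
  13: kept
Step 2: Map x * 2 on filtered [13, 23, 13, 18, 25, 13]:
  13 -> 26
  23 -> 46
  13 -> 26
  18 -> 36
  25 -> 50
  13 -> 26
Therefore result = [26, 46, 26, 36, 50, 26].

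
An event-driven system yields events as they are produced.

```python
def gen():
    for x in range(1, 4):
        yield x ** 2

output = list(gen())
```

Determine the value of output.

Step 1: For each x in range(1, 4), yield x**2:
  x=1: yield 1**2 = 1
  x=2: yield 2**2 = 4
  x=3: yield 3**2 = 9
Therefore output = [1, 4, 9].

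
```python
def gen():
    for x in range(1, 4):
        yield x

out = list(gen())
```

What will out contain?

Step 1: The generator yields each value from range(1, 4).
Step 2: list() consumes all yields: [1, 2, 3].
Therefore out = [1, 2, 3].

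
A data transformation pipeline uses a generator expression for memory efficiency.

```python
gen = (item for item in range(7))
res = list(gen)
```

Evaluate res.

Step 1: Generator expression iterates range(7): [0, 1, 2, 3, 4, 5, 6].
Step 2: list() collects all values.
Therefore res = [0, 1, 2, 3, 4, 5, 6].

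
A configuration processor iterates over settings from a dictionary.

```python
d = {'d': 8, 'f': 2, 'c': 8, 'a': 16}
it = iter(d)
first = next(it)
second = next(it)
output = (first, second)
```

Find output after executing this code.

Step 1: iter(d) iterates over keys: ['d', 'f', 'c', 'a'].
Step 2: first = next(it) = 'd', second = next(it) = 'f'.
Therefore output = ('d', 'f').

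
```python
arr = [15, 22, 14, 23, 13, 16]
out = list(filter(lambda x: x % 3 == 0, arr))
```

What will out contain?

Step 1: Filter elements divisible by 3:
  15 % 3 = 0: kept
  22 % 3 = 1: removed
  14 % 3 = 2: removed
  23 % 3 = 2: removed
  13 % 3 = 1: removed
  16 % 3 = 1: removed
Therefore out = [15].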